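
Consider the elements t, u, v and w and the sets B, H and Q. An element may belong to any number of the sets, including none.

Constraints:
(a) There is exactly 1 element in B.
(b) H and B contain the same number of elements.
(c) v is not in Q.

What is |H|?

1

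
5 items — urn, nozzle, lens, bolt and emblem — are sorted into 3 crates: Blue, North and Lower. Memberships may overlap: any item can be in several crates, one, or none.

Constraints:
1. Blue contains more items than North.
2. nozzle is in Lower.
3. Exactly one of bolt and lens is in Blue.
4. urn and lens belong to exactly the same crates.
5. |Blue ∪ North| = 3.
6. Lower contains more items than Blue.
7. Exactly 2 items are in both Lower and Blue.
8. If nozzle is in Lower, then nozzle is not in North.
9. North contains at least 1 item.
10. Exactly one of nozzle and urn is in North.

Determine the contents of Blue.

From (2): nozzle ∈ Lower.
(8): nozzle ∉ North.
(10) (exactly one): urn ∈ North.
(4): lens matches urn: lens ∈ North.
Suppose urn ∉ Blue: no assignment then satisfies all the clues, so urn ∈ Blue.

Blue = {emblem, lens, urn}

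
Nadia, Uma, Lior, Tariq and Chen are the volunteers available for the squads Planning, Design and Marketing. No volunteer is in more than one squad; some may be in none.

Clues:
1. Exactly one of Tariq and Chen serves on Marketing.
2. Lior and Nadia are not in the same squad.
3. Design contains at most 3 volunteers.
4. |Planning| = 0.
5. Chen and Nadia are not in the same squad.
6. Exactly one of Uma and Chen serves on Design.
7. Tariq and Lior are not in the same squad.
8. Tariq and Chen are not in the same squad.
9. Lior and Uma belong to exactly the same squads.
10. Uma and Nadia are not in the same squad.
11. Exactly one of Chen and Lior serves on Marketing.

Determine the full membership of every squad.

Planning = {}; Design = {Lior, Uma}; Marketing = {Chen}

(4): Planning already has 0, so the rest are out.
Suppose Nadia ∈ Design: no assignment then satisfies all the clues, so Nadia ∉ Design.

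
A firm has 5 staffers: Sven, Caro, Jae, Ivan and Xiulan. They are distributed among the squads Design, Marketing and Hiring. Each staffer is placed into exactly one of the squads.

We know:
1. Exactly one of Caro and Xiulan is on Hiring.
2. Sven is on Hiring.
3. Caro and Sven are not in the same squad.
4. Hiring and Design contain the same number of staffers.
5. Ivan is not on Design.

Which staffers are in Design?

Design = {Caro, Jae}

From (2): Sven ∈ Hiring.
From (5): Ivan ∉ Design.
(3): Caro ∉ Hiring.
(1) (exactly one): Xiulan ∈ Hiring.
Suppose Caro ∉ Design: no assignment then satisfies all the clues, so Caro ∈ Design.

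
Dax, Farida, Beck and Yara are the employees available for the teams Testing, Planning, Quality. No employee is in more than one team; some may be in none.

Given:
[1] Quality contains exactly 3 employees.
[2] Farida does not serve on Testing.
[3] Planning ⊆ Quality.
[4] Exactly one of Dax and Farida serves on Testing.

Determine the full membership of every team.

From (2): Farida ∉ Testing.
(4) (exactly one): Dax ∈ Testing.
(1): only 3 candidates remain for Quality, so all are in.

Testing = {Dax}; Planning = {}; Quality = {Beck, Farida, Yara}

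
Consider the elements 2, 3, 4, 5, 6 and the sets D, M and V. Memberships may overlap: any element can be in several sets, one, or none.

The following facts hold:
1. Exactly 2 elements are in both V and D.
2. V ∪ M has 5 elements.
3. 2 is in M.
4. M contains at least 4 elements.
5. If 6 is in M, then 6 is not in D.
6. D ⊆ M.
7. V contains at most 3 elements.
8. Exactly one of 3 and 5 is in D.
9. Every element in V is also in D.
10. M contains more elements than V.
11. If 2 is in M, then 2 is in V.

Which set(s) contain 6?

6: M

From (3): 2 ∈ M.
(11): 2 ∈ V.
(9) with 2 ∈ V: 2 ∈ D.
Suppose 6 ∈ D: no assignment then satisfies all the clues, so 6 ∉ D.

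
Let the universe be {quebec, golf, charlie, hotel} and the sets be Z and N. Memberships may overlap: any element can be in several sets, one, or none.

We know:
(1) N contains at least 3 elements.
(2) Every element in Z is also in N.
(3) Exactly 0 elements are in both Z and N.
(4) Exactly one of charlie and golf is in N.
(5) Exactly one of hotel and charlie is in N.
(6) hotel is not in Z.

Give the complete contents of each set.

Z = {}; N = {golf, hotel, quebec}

From (6): hotel ∉ Z.
Suppose quebec ∈ Z: no assignment then satisfies all the clues, so quebec ∉ Z.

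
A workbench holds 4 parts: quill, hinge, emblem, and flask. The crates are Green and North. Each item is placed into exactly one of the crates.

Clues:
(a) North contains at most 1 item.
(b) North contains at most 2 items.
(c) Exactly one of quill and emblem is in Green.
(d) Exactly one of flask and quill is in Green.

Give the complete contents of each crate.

Green = {emblem, flask, hinge}; North = {quill}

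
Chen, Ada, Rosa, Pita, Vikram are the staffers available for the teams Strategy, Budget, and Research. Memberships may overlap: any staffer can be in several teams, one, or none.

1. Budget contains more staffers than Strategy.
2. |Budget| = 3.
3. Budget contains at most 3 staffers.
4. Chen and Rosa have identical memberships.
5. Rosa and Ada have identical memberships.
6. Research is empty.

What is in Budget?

Budget = {Ada, Chen, Rosa}

(6): Research already has 0, so the rest are out.
Suppose Chen ∉ Budget: no assignment then satisfies all the clues, so Chen ∈ Budget.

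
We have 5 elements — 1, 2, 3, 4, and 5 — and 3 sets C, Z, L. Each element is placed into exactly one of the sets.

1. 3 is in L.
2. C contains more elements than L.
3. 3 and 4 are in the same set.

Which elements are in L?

L = {3, 4}

From (1): 3 ∈ L.
(3): 4 matches 3: 4 ∉ C.
(3): 4 matches 3: 4 ∉ Z.
(3): 4 matches 3: 4 ∈ L.
Suppose 1 ∈ L: no assignment then satisfies all the clues, so 1 ∉ L.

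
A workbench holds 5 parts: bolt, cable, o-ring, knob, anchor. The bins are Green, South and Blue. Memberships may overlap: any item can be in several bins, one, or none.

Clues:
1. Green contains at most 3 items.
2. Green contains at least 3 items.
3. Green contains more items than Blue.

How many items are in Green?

3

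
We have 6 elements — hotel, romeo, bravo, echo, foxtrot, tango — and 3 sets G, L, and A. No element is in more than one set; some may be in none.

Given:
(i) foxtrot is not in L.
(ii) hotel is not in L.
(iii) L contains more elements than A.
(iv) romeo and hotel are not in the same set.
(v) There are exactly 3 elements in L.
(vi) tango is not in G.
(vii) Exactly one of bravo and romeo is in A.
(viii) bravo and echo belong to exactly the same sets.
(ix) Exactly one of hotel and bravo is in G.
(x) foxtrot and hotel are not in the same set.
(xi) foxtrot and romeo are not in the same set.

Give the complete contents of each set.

G = {hotel}; L = {bravo, echo, tango}; A = {romeo}

From (i): foxtrot ∉ L.
From (ii): hotel ∉ L.
From (vi): tango ∉ G.
Suppose hotel ∉ G: no assignment then satisfies all the clues, so hotel ∈ G.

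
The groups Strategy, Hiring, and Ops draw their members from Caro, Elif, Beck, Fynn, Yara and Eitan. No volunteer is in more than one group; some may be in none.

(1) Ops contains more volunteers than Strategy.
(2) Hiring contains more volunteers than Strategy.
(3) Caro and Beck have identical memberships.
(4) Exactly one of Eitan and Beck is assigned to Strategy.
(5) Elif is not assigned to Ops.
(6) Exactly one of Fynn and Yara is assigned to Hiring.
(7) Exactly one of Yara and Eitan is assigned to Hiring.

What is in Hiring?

Hiring = {Elif, Yara}

From (5): Elif ∉ Ops.
Suppose Caro ∈ Hiring: no assignment then satisfies all the clues, so Caro ∉ Hiring.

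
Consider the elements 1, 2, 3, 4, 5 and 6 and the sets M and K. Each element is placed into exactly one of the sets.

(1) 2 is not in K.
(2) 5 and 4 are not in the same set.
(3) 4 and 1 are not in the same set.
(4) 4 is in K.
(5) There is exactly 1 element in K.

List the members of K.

From (1): 2 ∉ K.
From (4): 4 ∈ K.
(2): 5 ∉ K.
(3): 1 ∉ K.
(5): K already has 1, so the rest are out.
Only one set left: 1 ∈ M.
Only one set left: 2 ∈ M.
Only one set left: 3 ∈ M.
Only one set left: 5 ∈ M.
Only one set left: 6 ∈ M.

K = {4}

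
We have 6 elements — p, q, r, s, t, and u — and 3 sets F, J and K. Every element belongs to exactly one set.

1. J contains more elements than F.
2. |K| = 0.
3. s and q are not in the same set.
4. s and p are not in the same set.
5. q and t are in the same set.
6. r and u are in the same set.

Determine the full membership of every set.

F = {s}; J = {p, q, r, t, u}; K = {}

(2): K already has 0, so the rest are out.
Suppose p ∈ F: no assignment then satisfies all the clues, so p ∉ F.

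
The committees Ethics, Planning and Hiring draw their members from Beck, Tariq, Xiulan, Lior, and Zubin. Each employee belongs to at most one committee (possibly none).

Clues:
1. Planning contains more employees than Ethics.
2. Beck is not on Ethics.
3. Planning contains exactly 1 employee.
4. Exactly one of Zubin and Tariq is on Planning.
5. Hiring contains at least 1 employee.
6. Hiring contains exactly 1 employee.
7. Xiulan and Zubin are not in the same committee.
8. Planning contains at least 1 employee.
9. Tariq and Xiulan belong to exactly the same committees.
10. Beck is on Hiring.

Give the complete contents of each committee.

Ethics = {}; Planning = {Zubin}; Hiring = {Beck}

From (2): Beck ∉ Ethics.
From (10): Beck ∈ Hiring.
(6): Hiring already has 1, so the rest are out.
Suppose Tariq ∈ Ethics: no assignment then satisfies all the clues, so Tariq ∉ Ethics.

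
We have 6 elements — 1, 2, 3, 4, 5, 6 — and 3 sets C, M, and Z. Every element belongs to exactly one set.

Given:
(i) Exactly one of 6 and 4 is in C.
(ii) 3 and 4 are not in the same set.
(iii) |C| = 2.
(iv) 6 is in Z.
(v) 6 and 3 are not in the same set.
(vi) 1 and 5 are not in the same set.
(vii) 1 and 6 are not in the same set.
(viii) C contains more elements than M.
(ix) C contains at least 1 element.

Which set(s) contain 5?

From (iv): 6 ∈ Z.
(i) (exactly one): 4 ∈ C.
(ii): 3 ∉ C.
(v): 3 ∉ Z.
(vii): 1 ∉ Z.
Only one set left: 3 ∈ M.
Suppose 5 ∈ C: no assignment then satisfies all the clues, so 5 ∉ C.

5: Z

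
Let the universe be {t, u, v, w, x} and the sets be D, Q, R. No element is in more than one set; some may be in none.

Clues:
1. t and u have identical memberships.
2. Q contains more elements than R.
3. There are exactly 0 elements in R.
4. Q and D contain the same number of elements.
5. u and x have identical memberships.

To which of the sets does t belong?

t: none

(3): R already has 0, so the rest are out.
Suppose t ∈ D: no assignment then satisfies all the clues, so t ∉ D.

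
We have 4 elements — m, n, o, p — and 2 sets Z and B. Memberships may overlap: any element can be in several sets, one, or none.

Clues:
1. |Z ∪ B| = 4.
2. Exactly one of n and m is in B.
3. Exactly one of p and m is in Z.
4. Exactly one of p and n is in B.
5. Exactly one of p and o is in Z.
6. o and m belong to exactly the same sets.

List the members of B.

B = {m, o, p}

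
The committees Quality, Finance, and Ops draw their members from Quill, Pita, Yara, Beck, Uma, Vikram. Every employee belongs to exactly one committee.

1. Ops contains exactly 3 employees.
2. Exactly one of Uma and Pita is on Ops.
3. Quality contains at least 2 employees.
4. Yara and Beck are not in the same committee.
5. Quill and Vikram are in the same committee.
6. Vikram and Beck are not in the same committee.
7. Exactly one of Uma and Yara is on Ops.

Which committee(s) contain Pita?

Pita: Quality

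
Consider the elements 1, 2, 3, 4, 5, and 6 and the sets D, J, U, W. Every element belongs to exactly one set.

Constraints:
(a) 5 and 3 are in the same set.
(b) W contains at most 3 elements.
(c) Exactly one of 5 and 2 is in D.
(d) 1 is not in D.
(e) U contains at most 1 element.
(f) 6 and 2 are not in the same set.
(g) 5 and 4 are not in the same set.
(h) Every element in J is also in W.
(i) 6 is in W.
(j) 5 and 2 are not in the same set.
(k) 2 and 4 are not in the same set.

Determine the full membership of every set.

D = {3, 5}; J = {}; U = {2}; W = {1, 4, 6}

From (d): 1 ∉ D.
From (i): 6 ∈ W.
(f): 2 ∉ W.
(h) contrapositive: 2 ∉ J.
Suppose 1 ∈ J: no assignment then satisfies all the clues, so 1 ∉ J.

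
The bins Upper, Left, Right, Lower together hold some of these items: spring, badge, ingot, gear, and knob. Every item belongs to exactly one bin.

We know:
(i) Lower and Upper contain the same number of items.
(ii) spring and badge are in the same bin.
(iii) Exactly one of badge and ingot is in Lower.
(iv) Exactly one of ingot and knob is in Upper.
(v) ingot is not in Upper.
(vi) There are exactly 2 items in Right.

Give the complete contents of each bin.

Upper = {knob}; Left = {gear}; Right = {badge, spring}; Lower = {ingot}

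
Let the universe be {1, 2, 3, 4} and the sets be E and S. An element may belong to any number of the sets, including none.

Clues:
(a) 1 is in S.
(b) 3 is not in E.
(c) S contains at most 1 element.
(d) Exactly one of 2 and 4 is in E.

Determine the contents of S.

S = {1}

From (a): 1 ∈ S.
From (b): 3 ∉ E.
(c): S already has 1, so the rest are out.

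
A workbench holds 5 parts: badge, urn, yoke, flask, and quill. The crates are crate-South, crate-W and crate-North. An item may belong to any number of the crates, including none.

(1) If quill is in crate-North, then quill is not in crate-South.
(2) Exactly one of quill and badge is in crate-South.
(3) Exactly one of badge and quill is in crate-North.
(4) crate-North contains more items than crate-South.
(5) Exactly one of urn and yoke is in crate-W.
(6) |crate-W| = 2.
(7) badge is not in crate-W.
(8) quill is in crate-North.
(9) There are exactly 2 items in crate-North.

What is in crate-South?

crate-South = {badge}

From (7): badge ∉ crate-W.
From (8): quill ∈ crate-North.
(1): quill ∉ crate-South.
(2) (exactly one): badge ∈ crate-South.
(3) (exactly one): badge ∉ crate-North.
Suppose urn ∈ crate-South: no assignment then satisfies all the clues, so urn ∉ crate-South.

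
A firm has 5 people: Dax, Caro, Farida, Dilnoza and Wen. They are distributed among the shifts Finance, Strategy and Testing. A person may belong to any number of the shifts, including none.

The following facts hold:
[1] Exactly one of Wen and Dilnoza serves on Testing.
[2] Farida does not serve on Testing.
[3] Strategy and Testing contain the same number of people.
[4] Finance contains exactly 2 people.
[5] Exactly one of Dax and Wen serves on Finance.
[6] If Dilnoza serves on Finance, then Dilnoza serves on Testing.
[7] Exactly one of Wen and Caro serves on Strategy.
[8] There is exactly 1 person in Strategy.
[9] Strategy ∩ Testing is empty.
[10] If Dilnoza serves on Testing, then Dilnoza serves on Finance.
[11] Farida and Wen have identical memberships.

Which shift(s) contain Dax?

Dax: Finance

From (2): Farida ∉ Testing.
(11): Wen matches Farida: Wen ∉ Testing.
(1) (exactly one): Dilnoza ∈ Testing.
(9) (disjoint): Dilnoza ∉ Strategy.
(10): Dilnoza ∈ Finance.
Suppose Dax ∉ Finance: no assignment then satisfies all the clues, so Dax ∈ Finance.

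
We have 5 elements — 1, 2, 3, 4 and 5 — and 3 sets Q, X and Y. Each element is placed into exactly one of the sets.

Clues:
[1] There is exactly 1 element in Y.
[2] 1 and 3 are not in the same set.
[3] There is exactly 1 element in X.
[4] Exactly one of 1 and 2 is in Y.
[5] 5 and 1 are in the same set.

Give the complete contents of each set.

Q = {1, 4, 5}; X = {3}; Y = {2}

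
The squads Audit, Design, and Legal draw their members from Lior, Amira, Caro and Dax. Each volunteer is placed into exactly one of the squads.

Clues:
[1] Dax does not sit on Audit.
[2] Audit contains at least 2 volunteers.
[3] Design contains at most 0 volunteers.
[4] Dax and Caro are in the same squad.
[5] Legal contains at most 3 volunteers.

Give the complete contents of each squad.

Audit = {Amira, Lior}; Design = {}; Legal = {Caro, Dax}

From (1): Dax ∉ Audit.
(3): Design already has 0, so the rest are out.
(4): Caro matches Dax: Caro ∉ Audit.
Only one squad left: Caro ∈ Legal.
Only one squad left: Dax ∈ Legal.
(2): only 2 candidates remain for Audit, so all are in.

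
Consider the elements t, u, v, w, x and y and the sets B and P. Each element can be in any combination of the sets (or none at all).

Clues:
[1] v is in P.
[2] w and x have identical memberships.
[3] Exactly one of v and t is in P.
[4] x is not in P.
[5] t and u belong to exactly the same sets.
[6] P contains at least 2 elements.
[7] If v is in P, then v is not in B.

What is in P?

P = {v, y}

From (1): v ∈ P.
From (4): x ∉ P.
(2): w matches x: w ∉ P.
(3) (exactly one): t ∉ P.
(5): u matches t: u ∉ P.
(6): only 2 candidates remain for P, so all are in.
(7): v ∉ B.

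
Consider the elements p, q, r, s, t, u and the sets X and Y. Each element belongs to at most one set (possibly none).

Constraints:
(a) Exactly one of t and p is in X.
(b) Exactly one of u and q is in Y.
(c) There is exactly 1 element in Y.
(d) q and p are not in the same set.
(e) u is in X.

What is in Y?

Y = {q}

From (e): u ∈ X.
(b) (exactly one): q ∈ Y.
(c): Y already has 1, so the rest are out.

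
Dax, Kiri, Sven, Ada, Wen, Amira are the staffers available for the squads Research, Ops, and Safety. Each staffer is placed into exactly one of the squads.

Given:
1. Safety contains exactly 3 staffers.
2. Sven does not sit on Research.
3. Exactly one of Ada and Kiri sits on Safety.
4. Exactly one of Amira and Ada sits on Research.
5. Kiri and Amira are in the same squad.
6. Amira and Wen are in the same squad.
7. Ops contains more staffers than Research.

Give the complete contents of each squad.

From (2): Sven ∉ Research.
Suppose Dax ∈ Research: no assignment then satisfies all the clues, so Dax ∉ Research.

Research = {Ada}; Ops = {Dax, Sven}; Safety = {Amira, Kiri, Wen}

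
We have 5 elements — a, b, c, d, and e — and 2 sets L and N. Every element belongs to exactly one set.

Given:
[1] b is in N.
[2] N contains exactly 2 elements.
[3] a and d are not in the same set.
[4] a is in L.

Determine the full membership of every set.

From (1): b ∈ N.
From (4): a ∈ L.
(3): d ∉ L.
Only one set left: d ∈ N.
(2): N already has 2, so the rest are out.
Only one set left: c ∈ L.
Only one set left: e ∈ L.

L = {a, c, e}; N = {b, d}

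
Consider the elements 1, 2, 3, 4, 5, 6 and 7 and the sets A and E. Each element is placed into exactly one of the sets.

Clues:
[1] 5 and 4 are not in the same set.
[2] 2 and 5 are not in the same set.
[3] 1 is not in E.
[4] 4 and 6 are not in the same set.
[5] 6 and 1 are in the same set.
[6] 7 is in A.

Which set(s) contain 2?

From (3): 1 ∉ E.
From (6): 7 ∈ A.
(5): 6 matches 1: 6 ∉ E.
Only one set left: 1 ∈ A.
Only one set left: 6 ∈ A.
(4): 4 ∉ A.
Only one set left: 4 ∈ E.
(1): 5 ∉ E.
Only one set left: 5 ∈ A.
(2): 2 ∉ A.
Only one set left: 2 ∈ E.

2: E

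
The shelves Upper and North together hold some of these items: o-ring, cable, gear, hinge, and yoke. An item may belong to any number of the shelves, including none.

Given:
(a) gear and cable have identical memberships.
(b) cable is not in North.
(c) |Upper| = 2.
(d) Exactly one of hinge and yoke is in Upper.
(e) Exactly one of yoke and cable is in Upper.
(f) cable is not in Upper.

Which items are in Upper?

Upper = {o-ring, yoke}

From (b): cable ∉ North.
From (f): cable ∉ Upper.
(a): gear matches cable: gear ∉ Upper.
(a): gear matches cable: gear ∉ North.
(e) (exactly one): yoke ∈ Upper.
(d) (exactly one): hinge ∉ Upper.
(c): only 2 candidates remain for Upper, so all are in.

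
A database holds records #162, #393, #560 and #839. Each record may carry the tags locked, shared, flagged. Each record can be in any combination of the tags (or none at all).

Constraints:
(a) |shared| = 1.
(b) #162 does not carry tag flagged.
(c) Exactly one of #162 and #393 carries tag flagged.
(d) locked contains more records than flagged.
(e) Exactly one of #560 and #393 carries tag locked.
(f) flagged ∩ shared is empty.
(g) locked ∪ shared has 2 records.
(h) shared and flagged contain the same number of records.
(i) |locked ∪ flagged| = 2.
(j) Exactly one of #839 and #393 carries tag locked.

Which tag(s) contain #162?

#162: locked, shared

From (b): #162 ∉ flagged.
(c) (exactly one): #393 ∈ flagged.
(f) (disjoint): #393 ∉ shared.
Suppose #162 ∉ locked: no assignment then satisfies all the clues, so #162 ∈ locked.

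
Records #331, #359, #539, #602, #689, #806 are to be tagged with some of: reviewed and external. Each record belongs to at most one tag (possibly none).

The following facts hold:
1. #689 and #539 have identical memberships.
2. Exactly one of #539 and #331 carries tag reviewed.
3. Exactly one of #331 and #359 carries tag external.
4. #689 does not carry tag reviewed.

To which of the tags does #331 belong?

From (4): #689 ∉ reviewed.
(1): #539 matches #689: #539 ∉ reviewed.
(2) (exactly one): #331 ∈ reviewed.
(3) (exactly one): #359 ∈ external.

#331: reviewed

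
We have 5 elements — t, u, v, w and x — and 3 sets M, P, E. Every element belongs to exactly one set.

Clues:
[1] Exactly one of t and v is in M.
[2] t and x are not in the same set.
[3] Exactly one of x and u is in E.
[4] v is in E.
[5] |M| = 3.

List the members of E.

E = {v, x}

From (4): v ∈ E.
(1) (exactly one): t ∈ M.
(2): x ∉ M.
(5): only 3 candidates remain for M, so all are in.
(3) (exactly one): x ∈ E.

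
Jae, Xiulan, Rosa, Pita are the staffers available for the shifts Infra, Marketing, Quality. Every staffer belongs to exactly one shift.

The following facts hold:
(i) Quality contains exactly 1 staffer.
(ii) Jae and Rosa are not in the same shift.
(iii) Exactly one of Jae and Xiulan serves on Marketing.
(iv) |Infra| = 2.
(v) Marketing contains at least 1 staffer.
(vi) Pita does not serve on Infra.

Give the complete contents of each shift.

From (vi): Pita ∉ Infra.
Suppose Jae ∈ Infra: no assignment then satisfies all the clues, so Jae ∉ Infra.

Infra = {Rosa, Xiulan}; Marketing = {Jae}; Quality = {Pita}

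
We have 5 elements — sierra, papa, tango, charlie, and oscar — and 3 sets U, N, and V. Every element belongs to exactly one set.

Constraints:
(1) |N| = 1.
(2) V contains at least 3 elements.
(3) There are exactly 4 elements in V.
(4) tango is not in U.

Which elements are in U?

U = {}

From (4): tango ∉ U.
Suppose sierra ∈ U: no assignment then satisfies all the clues, so sierra ∉ U.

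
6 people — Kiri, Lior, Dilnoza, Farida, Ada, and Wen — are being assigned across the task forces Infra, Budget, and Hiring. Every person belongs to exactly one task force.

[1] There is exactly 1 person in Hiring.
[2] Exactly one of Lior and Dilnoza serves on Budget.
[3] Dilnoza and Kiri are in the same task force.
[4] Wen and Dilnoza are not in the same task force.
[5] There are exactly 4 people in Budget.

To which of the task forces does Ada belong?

Ada: Budget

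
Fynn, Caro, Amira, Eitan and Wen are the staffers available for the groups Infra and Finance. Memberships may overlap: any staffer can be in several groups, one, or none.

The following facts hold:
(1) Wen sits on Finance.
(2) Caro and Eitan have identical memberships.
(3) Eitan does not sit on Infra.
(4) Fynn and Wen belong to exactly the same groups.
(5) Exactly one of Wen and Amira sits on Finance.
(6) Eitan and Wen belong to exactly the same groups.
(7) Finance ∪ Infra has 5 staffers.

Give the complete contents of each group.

Infra = {Amira}; Finance = {Caro, Eitan, Fynn, Wen}

From (1): Wen ∈ Finance.
From (3): Eitan ∉ Infra.
(2): Caro matches Eitan: Caro ∉ Infra.
(4): Fynn matches Wen: Fynn ∈ Finance.
(5) (exactly one): Amira ∉ Finance.
(6): Wen matches Eitan: Wen ∉ Infra.
(6): Eitan matches Wen: Eitan ∈ Finance.
(2): Caro matches Eitan: Caro ∈ Finance.
(4): Fynn matches Wen: Fynn ∉ Infra.
Suppose Amira ∉ Infra: no assignment then satisfies all the clues, so Amira ∈ Infra.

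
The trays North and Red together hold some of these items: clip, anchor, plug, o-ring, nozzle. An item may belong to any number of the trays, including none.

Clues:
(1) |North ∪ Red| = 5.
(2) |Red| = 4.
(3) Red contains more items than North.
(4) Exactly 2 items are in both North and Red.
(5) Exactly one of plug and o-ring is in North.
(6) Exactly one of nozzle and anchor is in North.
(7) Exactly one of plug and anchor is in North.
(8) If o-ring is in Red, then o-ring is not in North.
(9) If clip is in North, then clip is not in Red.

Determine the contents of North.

North = {clip, nozzle, plug}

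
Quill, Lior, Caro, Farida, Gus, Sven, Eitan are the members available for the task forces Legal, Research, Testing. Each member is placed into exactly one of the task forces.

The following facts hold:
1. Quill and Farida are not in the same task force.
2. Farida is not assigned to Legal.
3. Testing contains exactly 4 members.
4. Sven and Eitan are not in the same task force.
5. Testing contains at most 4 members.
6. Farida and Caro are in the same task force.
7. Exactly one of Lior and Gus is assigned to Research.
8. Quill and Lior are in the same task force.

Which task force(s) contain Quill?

Quill: Research

From (2): Farida ∉ Legal.
(6): Caro matches Farida: Caro ∉ Legal.
Suppose Quill ∈ Legal: no assignment then satisfies all the clues, so Quill ∉ Legal.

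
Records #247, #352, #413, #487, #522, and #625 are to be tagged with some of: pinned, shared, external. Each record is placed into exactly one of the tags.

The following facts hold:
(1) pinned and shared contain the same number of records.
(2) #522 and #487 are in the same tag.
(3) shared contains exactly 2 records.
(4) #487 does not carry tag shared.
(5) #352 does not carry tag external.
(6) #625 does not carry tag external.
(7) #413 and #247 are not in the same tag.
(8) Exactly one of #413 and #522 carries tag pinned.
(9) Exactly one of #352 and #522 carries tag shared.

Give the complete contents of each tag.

pinned = {#413, #625}; shared = {#247, #352}; external = {#487, #522}

From (4): #487 ∉ shared.
From (5): #352 ∉ external.
From (6): #625 ∉ external.
(2): #522 matches #487: #522 ∉ shared.
(9) (exactly one): #352 ∈ shared.
Suppose #247 ∈ pinned: no assignment then satisfies all the clues, so #247 ∉ pinned.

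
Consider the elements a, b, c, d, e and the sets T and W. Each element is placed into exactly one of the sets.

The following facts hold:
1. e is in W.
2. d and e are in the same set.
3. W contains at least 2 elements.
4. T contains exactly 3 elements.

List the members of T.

T = {a, b, c}

From (1): e ∈ W.
(2): d matches e: d ∉ T.
(2): d matches e: d ∈ W.
(4): only 3 candidates remain for T, so all are in.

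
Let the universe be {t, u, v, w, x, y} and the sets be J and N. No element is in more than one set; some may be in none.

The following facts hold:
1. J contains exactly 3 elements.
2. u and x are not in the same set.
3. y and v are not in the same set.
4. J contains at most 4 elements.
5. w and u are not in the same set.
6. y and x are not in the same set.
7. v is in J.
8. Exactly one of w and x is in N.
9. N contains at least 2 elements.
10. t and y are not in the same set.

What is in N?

From (7): v ∈ J.
(3): y ∉ J.
Suppose t ∈ N: no assignment then satisfies all the clues, so t ∉ N.

N = {w, y}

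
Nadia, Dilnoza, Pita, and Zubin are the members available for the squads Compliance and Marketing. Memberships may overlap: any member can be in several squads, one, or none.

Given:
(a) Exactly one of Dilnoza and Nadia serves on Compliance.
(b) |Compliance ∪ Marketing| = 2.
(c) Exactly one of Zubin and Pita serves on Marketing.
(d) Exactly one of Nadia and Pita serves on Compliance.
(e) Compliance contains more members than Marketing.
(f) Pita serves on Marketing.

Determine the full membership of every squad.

Compliance = {Dilnoza, Pita}; Marketing = {Pita}

From (f): Pita ∈ Marketing.
(c) (exactly one): Zubin ∉ Marketing.
Suppose Nadia ∈ Compliance: no assignment then satisfies all the clues, so Nadia ∉ Compliance.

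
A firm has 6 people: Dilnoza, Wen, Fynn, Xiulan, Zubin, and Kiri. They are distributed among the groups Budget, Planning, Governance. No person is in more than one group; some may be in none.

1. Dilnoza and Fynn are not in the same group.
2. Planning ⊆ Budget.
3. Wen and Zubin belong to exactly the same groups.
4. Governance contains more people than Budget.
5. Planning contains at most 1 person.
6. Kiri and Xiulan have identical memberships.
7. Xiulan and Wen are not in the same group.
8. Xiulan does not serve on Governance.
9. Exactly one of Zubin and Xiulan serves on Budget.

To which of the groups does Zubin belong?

Zubin: Governance

From (8): Xiulan ∉ Governance.
(6): Kiri matches Xiulan: Kiri ∉ Governance.
Suppose Zubin ∈ Budget: no assignment then satisfies all the clues, so Zubin ∉ Budget.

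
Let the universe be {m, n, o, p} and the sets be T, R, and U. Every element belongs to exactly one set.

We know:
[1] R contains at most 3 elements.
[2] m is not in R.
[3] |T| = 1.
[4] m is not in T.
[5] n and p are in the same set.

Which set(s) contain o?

From (2): m ∉ R.
From (4): m ∉ T.
Only one set left: m ∈ U.
Suppose o ∉ T: no assignment then satisfies all the clues, so o ∈ T.

o: T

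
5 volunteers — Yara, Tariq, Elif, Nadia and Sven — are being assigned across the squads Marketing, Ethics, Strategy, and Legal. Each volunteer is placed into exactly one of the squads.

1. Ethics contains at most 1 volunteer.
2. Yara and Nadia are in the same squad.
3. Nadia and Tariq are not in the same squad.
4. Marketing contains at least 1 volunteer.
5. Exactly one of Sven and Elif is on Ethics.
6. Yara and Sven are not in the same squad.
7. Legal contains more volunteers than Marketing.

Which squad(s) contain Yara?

Yara: Legal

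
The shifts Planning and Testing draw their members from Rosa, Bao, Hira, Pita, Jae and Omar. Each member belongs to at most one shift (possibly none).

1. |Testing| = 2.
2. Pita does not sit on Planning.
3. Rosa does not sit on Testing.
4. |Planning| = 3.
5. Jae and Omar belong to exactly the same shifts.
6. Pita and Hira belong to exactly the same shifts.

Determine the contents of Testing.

Testing = {Hira, Pita}

From (2): Pita ∉ Planning.
From (3): Rosa ∉ Testing.
(6): Hira matches Pita: Hira ∉ Planning.
Suppose Bao ∈ Testing: no assignment then satisfies all the clues, so Bao ∉ Testing.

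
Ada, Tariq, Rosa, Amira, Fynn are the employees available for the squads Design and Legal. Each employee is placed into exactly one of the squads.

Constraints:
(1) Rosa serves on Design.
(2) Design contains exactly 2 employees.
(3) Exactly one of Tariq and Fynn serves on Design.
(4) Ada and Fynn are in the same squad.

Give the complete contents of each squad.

From (1): Rosa ∈ Design.
Suppose Ada ∈ Design: no assignment then satisfies all the clues, so Ada ∉ Design.

Design = {Rosa, Tariq}; Legal = {Ada, Amira, Fynn}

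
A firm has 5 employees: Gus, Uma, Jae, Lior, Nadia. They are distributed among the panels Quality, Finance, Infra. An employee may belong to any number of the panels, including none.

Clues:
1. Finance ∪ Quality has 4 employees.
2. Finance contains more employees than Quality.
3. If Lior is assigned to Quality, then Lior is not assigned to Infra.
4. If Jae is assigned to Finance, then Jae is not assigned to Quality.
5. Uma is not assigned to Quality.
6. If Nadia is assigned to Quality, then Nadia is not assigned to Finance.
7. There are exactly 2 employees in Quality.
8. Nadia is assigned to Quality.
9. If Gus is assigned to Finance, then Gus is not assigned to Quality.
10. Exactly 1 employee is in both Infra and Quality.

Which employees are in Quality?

Quality = {Lior, Nadia}

From (5): Uma ∉ Quality.
From (8): Nadia ∈ Quality.
(6): Nadia ∉ Finance.
Suppose Gus ∈ Quality: no assignment then satisfies all the clues, so Gus ∉ Quality.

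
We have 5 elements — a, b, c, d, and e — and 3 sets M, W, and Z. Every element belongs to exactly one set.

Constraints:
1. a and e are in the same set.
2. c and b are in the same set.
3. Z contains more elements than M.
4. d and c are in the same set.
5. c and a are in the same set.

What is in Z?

Z = {a, b, c, d, e}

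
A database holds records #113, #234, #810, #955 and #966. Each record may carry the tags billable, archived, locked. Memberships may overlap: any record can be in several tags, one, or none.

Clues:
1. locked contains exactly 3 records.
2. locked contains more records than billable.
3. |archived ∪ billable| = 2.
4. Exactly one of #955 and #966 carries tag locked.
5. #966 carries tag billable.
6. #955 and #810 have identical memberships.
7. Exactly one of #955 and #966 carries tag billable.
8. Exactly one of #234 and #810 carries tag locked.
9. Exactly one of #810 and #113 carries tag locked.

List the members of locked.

locked = {#113, #234, #966}

From (5): #966 ∈ billable.
(7) (exactly one): #955 ∉ billable.
(6): #810 matches #955: #810 ∉ billable.
Suppose #113 ∉ locked: no assignment then satisfies all the clues, so #113 ∈ locked.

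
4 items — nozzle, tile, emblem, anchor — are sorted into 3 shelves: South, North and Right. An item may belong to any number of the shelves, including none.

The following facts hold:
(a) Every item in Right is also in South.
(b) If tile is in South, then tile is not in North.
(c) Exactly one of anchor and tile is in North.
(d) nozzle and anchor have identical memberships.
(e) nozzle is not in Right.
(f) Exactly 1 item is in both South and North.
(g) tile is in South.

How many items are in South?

2

From (e): nozzle ∉ Right.
From (g): tile ∈ South.
(b): tile ∉ North.
(c) (exactly one): anchor ∈ North.
(d): nozzle matches anchor: nozzle ∈ North.
(d): anchor matches nozzle: anchor ∉ Right.
Suppose nozzle ∈ South: no assignment then satisfies all the clues, so nozzle ∉ South.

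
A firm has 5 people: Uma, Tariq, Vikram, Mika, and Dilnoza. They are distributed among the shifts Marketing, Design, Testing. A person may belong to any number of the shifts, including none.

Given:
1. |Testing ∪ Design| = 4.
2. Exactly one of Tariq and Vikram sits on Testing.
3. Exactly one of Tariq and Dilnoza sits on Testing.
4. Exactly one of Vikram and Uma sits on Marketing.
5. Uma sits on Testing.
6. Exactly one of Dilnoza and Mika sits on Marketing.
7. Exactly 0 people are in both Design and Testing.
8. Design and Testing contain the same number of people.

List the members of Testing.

Testing = {Tariq, Uma}

From (5): Uma ∈ Testing.
Suppose Tariq ∉ Testing: no assignment then satisfies all the clues, so Tariq ∈ Testing.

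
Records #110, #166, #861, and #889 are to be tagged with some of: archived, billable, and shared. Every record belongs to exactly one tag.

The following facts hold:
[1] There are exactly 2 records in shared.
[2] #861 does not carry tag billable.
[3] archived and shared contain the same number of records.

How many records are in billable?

0

From (2): #861 ∉ billable.
Suppose #110 ∈ billable: no assignment then satisfies all the clues, so #110 ∉ billable.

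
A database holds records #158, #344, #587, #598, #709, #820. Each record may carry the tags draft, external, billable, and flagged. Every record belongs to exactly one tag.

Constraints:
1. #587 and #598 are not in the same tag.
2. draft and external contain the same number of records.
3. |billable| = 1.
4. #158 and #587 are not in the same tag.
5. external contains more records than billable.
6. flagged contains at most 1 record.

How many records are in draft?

2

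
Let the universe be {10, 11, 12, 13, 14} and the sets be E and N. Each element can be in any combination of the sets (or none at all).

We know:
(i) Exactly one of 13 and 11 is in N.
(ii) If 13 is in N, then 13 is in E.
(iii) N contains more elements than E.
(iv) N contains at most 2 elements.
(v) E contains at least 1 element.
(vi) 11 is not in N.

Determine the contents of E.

E = {13}

From (vi): 11 ∉ N.
(i) (exactly one): 13 ∈ N.
(ii): 13 ∈ E.
Suppose 10 ∈ E: no assignment then satisfies all the clues, so 10 ∉ E.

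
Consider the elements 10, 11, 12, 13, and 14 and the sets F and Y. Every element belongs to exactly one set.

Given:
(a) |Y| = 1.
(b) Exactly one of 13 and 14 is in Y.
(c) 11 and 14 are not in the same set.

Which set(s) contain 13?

13: F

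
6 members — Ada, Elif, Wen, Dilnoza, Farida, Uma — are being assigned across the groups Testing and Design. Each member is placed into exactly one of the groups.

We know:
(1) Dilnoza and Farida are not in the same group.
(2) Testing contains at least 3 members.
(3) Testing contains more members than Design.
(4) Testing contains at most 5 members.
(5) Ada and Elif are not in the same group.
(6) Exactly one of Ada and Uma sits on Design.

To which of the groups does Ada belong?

Ada: Design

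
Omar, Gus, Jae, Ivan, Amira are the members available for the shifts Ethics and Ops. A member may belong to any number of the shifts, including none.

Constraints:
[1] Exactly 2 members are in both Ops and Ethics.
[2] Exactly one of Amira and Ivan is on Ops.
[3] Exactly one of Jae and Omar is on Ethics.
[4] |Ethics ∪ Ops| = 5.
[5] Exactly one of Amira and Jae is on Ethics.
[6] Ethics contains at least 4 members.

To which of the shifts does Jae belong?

Jae: Ops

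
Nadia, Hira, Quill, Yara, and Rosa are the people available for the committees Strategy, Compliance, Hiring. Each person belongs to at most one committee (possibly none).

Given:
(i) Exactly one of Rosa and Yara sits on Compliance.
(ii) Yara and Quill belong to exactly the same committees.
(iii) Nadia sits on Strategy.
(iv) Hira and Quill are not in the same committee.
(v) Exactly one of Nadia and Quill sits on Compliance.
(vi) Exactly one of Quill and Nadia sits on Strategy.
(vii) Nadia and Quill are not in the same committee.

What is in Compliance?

Compliance = {Quill, Yara}

From (iii): Nadia ∈ Strategy.
(v) (exactly one): Quill ∈ Compliance.
(ii): Yara matches Quill: Yara ∉ Strategy.
(ii): Yara matches Quill: Yara ∈ Compliance.
(iv): Hira ∉ Compliance.
(i) (exactly one): Rosa ∉ Compliance.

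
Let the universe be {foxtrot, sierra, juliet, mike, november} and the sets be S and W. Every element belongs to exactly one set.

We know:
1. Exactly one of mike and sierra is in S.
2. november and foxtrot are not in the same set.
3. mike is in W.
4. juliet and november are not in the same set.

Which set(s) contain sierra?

From (3): mike ∈ W.
(1) (exactly one): sierra ∈ S.

sierra: S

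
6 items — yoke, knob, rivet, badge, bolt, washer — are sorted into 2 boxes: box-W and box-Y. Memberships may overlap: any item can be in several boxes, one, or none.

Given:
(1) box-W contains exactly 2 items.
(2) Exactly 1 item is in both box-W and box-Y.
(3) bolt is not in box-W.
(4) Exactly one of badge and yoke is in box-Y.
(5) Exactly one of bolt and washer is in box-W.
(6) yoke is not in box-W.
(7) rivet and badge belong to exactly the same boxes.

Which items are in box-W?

box-W = {knob, washer}

From (3): bolt ∉ box-W.
From (6): yoke ∉ box-W.
(5) (exactly one): washer ∈ box-W.
Suppose knob ∉ box-W: no assignment then satisfies all the clues, so knob ∈ box-W.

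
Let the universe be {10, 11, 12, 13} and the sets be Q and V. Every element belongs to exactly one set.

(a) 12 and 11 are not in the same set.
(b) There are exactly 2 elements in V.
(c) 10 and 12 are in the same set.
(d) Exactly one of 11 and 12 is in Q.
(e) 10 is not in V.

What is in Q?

Q = {10, 12}

From (e): 10 ∉ V.
(c): 12 matches 10: 12 ∉ V.
Only one set left: 10 ∈ Q.
Only one set left: 12 ∈ Q.
(a): 11 ∉ Q.
(b): only 2 candidates remain for V, so all are in.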